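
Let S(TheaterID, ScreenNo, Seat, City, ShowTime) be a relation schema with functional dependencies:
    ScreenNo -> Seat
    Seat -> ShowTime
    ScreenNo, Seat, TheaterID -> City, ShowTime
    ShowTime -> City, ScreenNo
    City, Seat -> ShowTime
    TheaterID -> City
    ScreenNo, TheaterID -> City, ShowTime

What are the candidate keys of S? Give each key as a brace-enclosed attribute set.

{ScreenNo, TheaterID}, {Seat, TheaterID}, {ShowTime, TheaterID}

No FD produces {TheaterID}, so it must be in every candidate key.
{ScreenNo, TheaterID}⁺ = {City, ScreenNo, Seat, ShowTime, TheaterID} — all of the relation — so {ScreenNo, TheaterID} is a candidate key.
{Seat, TheaterID}⁺ = {City, ScreenNo, Seat, ShowTime, TheaterID} — all of the relation — so {Seat, TheaterID} is a candidate key.
{ShowTime, TheaterID}⁺ = {City, ScreenNo, Seat, ShowTime, TheaterID} — all of the relation — so {ShowTime, TheaterID} is a candidate key.
Any other superkey properly contains one of these, so there are no further candidate keys.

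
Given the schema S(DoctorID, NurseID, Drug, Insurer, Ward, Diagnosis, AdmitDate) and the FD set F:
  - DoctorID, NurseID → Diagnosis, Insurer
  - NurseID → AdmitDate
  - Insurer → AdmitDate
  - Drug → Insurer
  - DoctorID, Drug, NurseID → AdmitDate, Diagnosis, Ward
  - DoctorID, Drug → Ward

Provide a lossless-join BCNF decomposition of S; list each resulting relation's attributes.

{AdmitDate, NurseID}; {Diagnosis, DoctorID, Insurer, NurseID}; {DoctorID, Drug, NurseID}; {DoctorID, Drug, Ward}

Candidate key of the original relation: {DoctorID, Drug, NurseID}.
{AdmitDate, Diagnosis, DoctorID, Drug, Insurer, NurseID, Ward}: {DoctorID, NurseID} determines {AdmitDate, Diagnosis, DoctorID, Insurer, NurseID} here but is not a superkey — split on DoctorID, NurseID → AdmitDate, Diagnosis, Insurer, giving {AdmitDate, Diagnosis, DoctorID, Insurer, NurseID} and {DoctorID, Drug, NurseID, Ward}.
{AdmitDate, Diagnosis, DoctorID, Insurer, NurseID}: {NurseID} determines {AdmitDate, NurseID} here but is not a superkey — split on NurseID → AdmitDate, giving {AdmitDate, NurseID} and {Diagnosis, DoctorID, Insurer, NurseID}.
{AdmitDate, NurseID} is in BCNF.
{Diagnosis, DoctorID, Insurer, NurseID} is in BCNF.
{DoctorID, Drug, NurseID, Ward}: {DoctorID, Drug} determines {DoctorID, Drug, Ward} here but is not a superkey — split on DoctorID, Drug → Ward, giving {DoctorID, Drug, Ward} and {DoctorID, Drug, NurseID}.
{DoctorID, Drug, Ward} is in BCNF.
{DoctorID, Drug, NurseID} is in BCNF.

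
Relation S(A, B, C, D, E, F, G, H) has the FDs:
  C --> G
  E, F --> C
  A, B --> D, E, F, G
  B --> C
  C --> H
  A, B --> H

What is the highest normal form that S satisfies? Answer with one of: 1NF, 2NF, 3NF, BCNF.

1NF

Candidate key: {A, B}. Prime attributes: {A, B}.
C --> G breaks BCNF: {C}⁺ = {C, G, H}, so {C} is not a superkey.
Because {G} is non-prime and the left side of C --> G is not a superkey, the relation is not in 3NF.
Since {B} ⊂ {A, B} and {B}⁺ ⊇ {C, G, H} with {C, G, H} non-prime, there is a partial dependency; 2NF fails.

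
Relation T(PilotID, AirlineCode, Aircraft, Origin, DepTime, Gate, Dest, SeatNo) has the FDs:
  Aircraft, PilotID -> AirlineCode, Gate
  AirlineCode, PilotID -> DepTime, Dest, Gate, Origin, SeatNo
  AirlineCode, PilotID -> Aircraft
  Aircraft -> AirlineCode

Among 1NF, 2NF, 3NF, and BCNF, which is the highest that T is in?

3NF

Candidate keys: {Aircraft, PilotID}, {AirlineCode, PilotID}. Prime attributes: {Aircraft, AirlineCode, PilotID}.
Aircraft -> AirlineCode: {Aircraft}⁺ = {Aircraft, AirlineCode}, which is not all of the attributes, so the left side is not a superkey — BCNF is violated.
But every attribute on its right side ({AirlineCode}) is prime, and the same holds for every other non-superkey FD, so 3NF still holds.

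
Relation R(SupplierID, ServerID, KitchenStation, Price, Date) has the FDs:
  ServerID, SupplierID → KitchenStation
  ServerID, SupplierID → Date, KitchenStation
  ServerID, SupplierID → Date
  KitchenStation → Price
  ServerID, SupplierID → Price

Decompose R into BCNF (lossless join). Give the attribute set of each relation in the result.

Candidate key of the original relation: {ServerID, SupplierID}.
In {Date, KitchenStation, Price, ServerID, SupplierID}, {KitchenStation} is not a superkey ({KitchenStation}⁺ restricted to this set is {KitchenStation, Price}), so split on KitchenStation → Price into {KitchenStation, Price} and {Date, KitchenStation, ServerID, SupplierID}.
{KitchenStation, Price}: every determinant is a superkey — BCNF.
{Date, KitchenStation, ServerID, SupplierID}: every determinant is a superkey — BCNF.

{Date, KitchenStation, ServerID, SupplierID}; {KitchenStation, Price}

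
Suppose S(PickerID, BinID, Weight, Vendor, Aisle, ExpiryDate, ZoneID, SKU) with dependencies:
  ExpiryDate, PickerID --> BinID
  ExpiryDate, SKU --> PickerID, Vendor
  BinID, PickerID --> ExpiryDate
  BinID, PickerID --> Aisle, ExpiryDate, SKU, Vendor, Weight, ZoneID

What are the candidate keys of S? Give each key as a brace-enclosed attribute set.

{BinID, PickerID}, {ExpiryDate, PickerID}, {ExpiryDate, SKU}

{BinID, PickerID}⁺ = {Aisle, BinID, ExpiryDate, PickerID, SKU, Vendor, Weight, ZoneID}, which is every attribute, so {BinID, PickerID} is a candidate key.
{ExpiryDate, PickerID}⁺ = {Aisle, BinID, ExpiryDate, PickerID, SKU, Vendor, Weight, ZoneID}, which is every attribute, so {ExpiryDate, PickerID} is a candidate key.
{ExpiryDate, SKU}⁺ = {Aisle, BinID, ExpiryDate, PickerID, SKU, Vendor, Weight, ZoneID}, which is every attribute, so {ExpiryDate, SKU} is a candidate key.
Any other superkey properly contains one of these, so there are no further candidate keys.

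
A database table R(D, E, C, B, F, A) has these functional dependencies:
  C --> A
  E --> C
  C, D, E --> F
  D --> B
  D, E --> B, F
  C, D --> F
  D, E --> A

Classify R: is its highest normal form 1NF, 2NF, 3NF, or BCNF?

Candidate key: {D, E}. Prime attributes: {D, E}.
For C --> A we have {C}⁺ = {A, C}; {C} is not a superkey, so BCNF fails.
C --> A determines the non-prime attribute {A} from a non-superkey — 3NF is violated.
Since {D} ⊂ {D, E} and {D}⁺ ⊇ {B} with {B} non-prime, there is a partial dependency; 2NF fails.

1NF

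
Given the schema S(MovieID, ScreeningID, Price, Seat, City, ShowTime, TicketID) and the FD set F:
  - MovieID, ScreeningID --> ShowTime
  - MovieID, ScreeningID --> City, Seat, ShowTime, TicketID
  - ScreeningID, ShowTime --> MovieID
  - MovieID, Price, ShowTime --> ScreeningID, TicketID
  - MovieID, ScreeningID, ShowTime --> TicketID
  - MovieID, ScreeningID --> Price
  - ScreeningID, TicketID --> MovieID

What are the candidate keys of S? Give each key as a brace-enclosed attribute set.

{MovieID, ScreeningID} is a candidate key since {MovieID, ScreeningID}⁺ = {City, MovieID, Price, ScreeningID, Seat, ShowTime, TicketID} covers every attribute.
{ScreeningID, ShowTime} is a candidate key since {ScreeningID, ShowTime}⁺ = {City, MovieID, Price, ScreeningID, Seat, ShowTime, TicketID} covers every attribute.
{ScreeningID, TicketID} is a candidate key since {ScreeningID, TicketID}⁺ = {City, MovieID, Price, ScreeningID, Seat, ShowTime, TicketID} covers every attribute.
{MovieID, Price, ShowTime} is a candidate key since {MovieID, Price, ShowTime}⁺ = {City, MovieID, Price, ScreeningID, Seat, ShowTime, TicketID} covers every attribute.
Any other superkey properly contains one of these, so there are no further candidate keys.

{MovieID, Price, ShowTime}, {MovieID, ScreeningID}, {ScreeningID, ShowTime}, {ScreeningID, TicketID}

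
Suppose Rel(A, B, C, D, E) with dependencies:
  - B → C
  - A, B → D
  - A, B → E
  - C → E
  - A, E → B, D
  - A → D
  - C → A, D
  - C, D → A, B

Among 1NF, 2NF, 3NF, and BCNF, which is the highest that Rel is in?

Candidate keys: {A, E}, {B}, {C}. Prime attributes: {A, B, C, E}.
For A → D we have {A}⁺ = {A, D}; {A} is not a superkey, so BCNF fails.
A → D determines the non-prime attribute {D} from a non-superkey — 3NF is violated.
Since {A} ⊂ {A, E} and {A}⁺ ⊇ {D} with {D} non-prime, there is a partial dependency; 2NF fails.

1NF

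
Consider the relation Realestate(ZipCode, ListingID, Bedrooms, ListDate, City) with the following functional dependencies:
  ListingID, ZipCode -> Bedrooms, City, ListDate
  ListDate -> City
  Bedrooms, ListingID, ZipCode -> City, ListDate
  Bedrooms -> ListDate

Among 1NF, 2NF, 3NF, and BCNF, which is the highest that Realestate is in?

Candidate key: {ListingID, ZipCode}. Prime attributes: {ListingID, ZipCode}.
ListDate -> City breaks BCNF: {ListDate}⁺ = {City, ListDate}, so {ListDate} is not a superkey.
ListDate -> City has non-prime {City} on the right and a non-superkey on the left, so 3NF fails.
No non-prime attribute depends on a proper subset of any candidate key, so 2NF holds.

2NF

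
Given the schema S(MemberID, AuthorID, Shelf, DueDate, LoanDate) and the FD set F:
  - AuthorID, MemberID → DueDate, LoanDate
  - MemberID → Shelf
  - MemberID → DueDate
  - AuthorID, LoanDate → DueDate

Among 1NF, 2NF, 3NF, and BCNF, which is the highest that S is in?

Candidate key: {AuthorID, MemberID}. Prime attributes: {AuthorID, MemberID}.
For MemberID → Shelf we have {MemberID}⁺ = {DueDate, MemberID, Shelf}; {MemberID} is not a superkey, so BCNF fails.
MemberID → Shelf has non-prime {Shelf} on the right and a non-superkey on the left, so 3NF fails.
Since {MemberID} ⊂ {AuthorID, MemberID} and {MemberID}⁺ ⊇ {DueDate, Shelf} with {DueDate, Shelf} non-prime, there is a partial dependency; 2NF fails.

1NF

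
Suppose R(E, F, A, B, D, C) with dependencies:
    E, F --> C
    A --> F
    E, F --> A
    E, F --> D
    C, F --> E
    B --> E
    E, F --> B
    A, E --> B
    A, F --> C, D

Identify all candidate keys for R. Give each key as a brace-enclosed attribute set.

{A}, {B, F}, {C, F}, {E, F}

{A} is a candidate key since {A}⁺ = {A, B, C, D, E, F} covers every attribute.
{B, F} is a candidate key since {B, F}⁺ = {A, B, C, D, E, F} covers every attribute.
{C, F} is a candidate key since {C, F}⁺ = {A, B, C, D, E, F} covers every attribute.
{E, F} is a candidate key since {E, F}⁺ = {A, B, C, D, E, F} covers every attribute.
Any other superkey properly contains one of these, so there are no further candidate keys.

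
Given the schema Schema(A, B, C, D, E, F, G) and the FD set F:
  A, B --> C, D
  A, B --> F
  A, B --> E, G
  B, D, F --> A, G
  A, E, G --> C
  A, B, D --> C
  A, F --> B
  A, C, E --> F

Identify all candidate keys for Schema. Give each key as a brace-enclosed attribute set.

{A, B}, {A, C, E}, {A, E, G}, {A, F}, {B, D, F}

{A, B} is a candidate key since {A, B}⁺ = {A, B, C, D, E, F, G} covers every attribute.
{A, F} is a candidate key since {A, F}⁺ = {A, B, C, D, E, F, G} covers every attribute.
{A, C, E} is a candidate key since {A, C, E}⁺ = {A, B, C, D, E, F, G} covers every attribute.
{A, E, G} is a candidate key since {A, E, G}⁺ = {A, B, C, D, E, F, G} covers every attribute.
{B, D, F} is a candidate key since {B, D, F}⁺ = {A, B, C, D, E, F, G} covers every attribute.
No proper subset of any of these is a key, and no other minimal superkey exists.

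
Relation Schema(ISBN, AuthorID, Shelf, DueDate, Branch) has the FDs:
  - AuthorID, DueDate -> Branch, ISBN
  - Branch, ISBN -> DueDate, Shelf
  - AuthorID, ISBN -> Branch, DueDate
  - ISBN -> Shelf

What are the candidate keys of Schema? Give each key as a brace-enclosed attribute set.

{AuthorID} never appears on the right of any FD, so every key must include it.
{AuthorID, DueDate}⁺ = {AuthorID, Branch, DueDate, ISBN, Shelf}, which is every attribute, so {AuthorID, DueDate} is a candidate key.
{AuthorID, ISBN}⁺ = {AuthorID, Branch, DueDate, ISBN, Shelf}, which is every attribute, so {AuthorID, ISBN} is a candidate key.
Any other superkey properly contains one of these, so there are no further candidate keys.

{AuthorID, DueDate}, {AuthorID, ISBN}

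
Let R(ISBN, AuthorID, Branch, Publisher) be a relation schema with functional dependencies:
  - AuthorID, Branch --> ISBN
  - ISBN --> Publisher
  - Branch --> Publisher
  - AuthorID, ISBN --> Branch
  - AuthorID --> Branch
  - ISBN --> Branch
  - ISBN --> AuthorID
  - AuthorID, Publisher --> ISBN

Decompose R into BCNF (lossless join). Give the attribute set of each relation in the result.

Candidate keys of the original relation: {AuthorID}, {ISBN}.
Within {AuthorID, Branch, ISBN, Publisher}: {Branch}⁺ ∩ {AuthorID, Branch, ISBN, Publisher} = {Branch, Publisher}, not the whole set, so Branch --> Publisher violates BCNF; decompose into {Branch, Publisher} and {AuthorID, Branch, ISBN}.
{Branch, Publisher}: every determinant is a superkey — BCNF.
{AuthorID, Branch, ISBN}: every determinant is a superkey — BCNF.

{AuthorID, Branch, ISBN}; {Branch, Publisher}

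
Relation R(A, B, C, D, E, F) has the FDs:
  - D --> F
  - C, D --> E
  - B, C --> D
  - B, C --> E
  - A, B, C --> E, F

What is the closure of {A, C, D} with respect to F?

{A, C, D, E, F}

Start with {A, C, D}.
D --> F applies; add {F} → now {A, C, D, F}.
C, D --> E applies; add {E} → now {A, C, D, E, F}.
No further FD applies.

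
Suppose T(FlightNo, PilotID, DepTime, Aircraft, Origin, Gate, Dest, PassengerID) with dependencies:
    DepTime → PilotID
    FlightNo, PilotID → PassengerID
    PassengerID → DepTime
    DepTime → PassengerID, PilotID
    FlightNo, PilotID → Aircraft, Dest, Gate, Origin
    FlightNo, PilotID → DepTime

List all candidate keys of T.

No FD produces {FlightNo}, so it must be in every candidate key.
{DepTime, FlightNo} is a candidate key since {DepTime, FlightNo}⁺ = {Aircraft, DepTime, Dest, FlightNo, Gate, Origin, PassengerID, PilotID} covers every attribute.
{FlightNo, PassengerID} is a candidate key since {FlightNo, PassengerID}⁺ = {Aircraft, DepTime, Dest, FlightNo, Gate, Origin, PassengerID, PilotID} covers every attribute.
{FlightNo, PilotID} is a candidate key since {FlightNo, PilotID}⁺ = {Aircraft, DepTime, Dest, FlightNo, Gate, Origin, PassengerID, PilotID} covers every attribute.
Any other superkey properly contains one of these, so there are no further candidate keys.

{DepTime, FlightNo}, {FlightNo, PassengerID}, {FlightNo, PilotID}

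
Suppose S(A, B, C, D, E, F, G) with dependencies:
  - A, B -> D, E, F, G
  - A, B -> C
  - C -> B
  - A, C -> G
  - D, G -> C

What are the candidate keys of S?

{A} never appears on the right of any FD, so every key must include it.
{A, B}⁺ = {A, B, C, D, E, F, G} — all of the relation — so {A, B} is a candidate key.
{A, C}⁺ = {A, B, C, D, E, F, G} — all of the relation — so {A, C} is a candidate key.
{A, D, G}⁺ = {A, B, C, D, E, F, G} — all of the relation — so {A, D, G} is a candidate key.
These are minimal and exhaustive — every other superkey contains one of them.

{A, B}, {A, C}, {A, D, G}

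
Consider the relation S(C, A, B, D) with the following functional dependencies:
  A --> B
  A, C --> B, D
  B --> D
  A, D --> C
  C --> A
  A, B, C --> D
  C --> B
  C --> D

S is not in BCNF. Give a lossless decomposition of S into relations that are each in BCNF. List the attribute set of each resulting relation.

{A, B, C}; {B, D}

Candidate keys of the original relation: {A}, {C}.
In {A, B, C, D}, {B} is not a superkey ({B}⁺ restricted to this set is {B, D}), so split on B --> D into {B, D} and {A, B, C}.
{B, D} has no BCNF violation.
{A, B, C} has no BCNF violation.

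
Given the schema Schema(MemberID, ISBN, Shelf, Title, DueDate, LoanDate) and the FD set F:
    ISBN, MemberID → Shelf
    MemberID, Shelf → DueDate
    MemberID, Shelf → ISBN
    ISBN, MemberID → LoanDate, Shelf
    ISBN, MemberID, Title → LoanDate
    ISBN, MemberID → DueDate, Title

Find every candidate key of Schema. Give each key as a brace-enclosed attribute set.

{MemberID} never appears on the right of any FD, so every key must include it.
Closure of {ISBN, MemberID} is {DueDate, ISBN, LoanDate, MemberID, Shelf, Title}, the whole schema; {ISBN, MemberID} is a candidate key.
Closure of {MemberID, Shelf} is {DueDate, ISBN, LoanDate, MemberID, Shelf, Title}, the whole schema; {MemberID, Shelf} is a candidate key.
Any other superkey properly contains one of these, so there are no further candidate keys.

{ISBN, MemberID}, {MemberID, Shelf}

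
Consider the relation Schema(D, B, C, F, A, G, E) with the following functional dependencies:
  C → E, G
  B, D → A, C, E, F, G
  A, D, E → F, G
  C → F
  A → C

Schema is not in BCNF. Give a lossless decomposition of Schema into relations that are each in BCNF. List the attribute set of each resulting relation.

Candidate key of the original relation: {B, D}.
In {A, B, C, D, E, F, G}, {C} is not a superkey ({C}⁺ restricted to this set is {C, E, F, G}), so split on C → E, F, G into {C, E, F, G} and {A, B, C, D}.
{C, E, F, G}: every determinant is a superkey — BCNF.
In {A, B, C, D}, {A} is not a superkey ({A}⁺ restricted to this set is {A, C}), so split on A → C into {A, C} and {A, B, D}.
{A, C}: every determinant is a superkey — BCNF.
{A, B, D}: every determinant is a superkey — BCNF.

{A, B, D}; {A, C}; {C, E, F, G}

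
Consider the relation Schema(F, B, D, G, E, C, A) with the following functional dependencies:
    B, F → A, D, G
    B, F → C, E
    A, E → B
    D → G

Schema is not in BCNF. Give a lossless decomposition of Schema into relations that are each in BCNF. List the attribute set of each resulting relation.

Candidate keys of the original relation: {A, E, F}, {B, F}.
{A, B, C, D, E, F, G}: {A, E} determines {A, B, E} here but is not a superkey — split on A, E → B, giving {A, B, E} and {A, C, D, E, F, G}.
{A, B, E}: every determinant is a superkey — BCNF.
{A, C, D, E, F, G}: {D} determines {D, G} here but is not a superkey — split on D → G, giving {D, G} and {A, C, D, E, F}.
{D, G}: every determinant is a superkey — BCNF.
{A, C, D, E, F}: every determinant is a superkey — BCNF.

{A, B, E}; {A, C, D, E, F}; {D, G}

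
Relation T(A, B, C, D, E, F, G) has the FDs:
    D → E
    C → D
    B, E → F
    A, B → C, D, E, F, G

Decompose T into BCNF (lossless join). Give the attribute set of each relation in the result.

{A, B, C, G}; {B, C, F}; {C, D}; {D, E}

Candidate key of the original relation: {A, B}.
Within {A, B, C, D, E, F, G}: {D}⁺ ∩ {A, B, C, D, E, F, G} = {D, E}, not the whole set, so D → E violates BCNF; decompose into {D, E} and {A, B, C, D, F, G}.
{D, E} has no BCNF violation.
Within {A, B, C, D, F, G}: {C}⁺ ∩ {A, B, C, D, F, G} = {C, D}, not the whole set, so C → D violates BCNF; decompose into {C, D} and {A, B, C, F, G}.
{C, D} has no BCNF violation.
Within {A, B, C, F, G}: {B, C}⁺ ∩ {A, B, C, F, G} = {B, C, F}, not the whole set, so B, C → F violates BCNF; decompose into {B, C, F} and {A, B, C, G}.
{B, C, F} has no BCNF violation.
{A, B, C, G} has no BCNF violation.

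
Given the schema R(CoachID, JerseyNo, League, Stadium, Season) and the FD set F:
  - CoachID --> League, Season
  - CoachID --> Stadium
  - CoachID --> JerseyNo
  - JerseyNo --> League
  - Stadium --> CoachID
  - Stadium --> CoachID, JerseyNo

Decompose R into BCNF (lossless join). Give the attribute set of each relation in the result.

Candidate keys of the original relation: {CoachID}, {Stadium}.
{CoachID, JerseyNo, League, Season, Stadium}: {JerseyNo} determines {JerseyNo, League} here but is not a superkey — split on JerseyNo --> League, giving {JerseyNo, League} and {CoachID, JerseyNo, Season, Stadium}.
{JerseyNo, League} is in BCNF.
{CoachID, JerseyNo, Season, Stadium} is in BCNF.

{CoachID, JerseyNo, Season, Stadium}; {JerseyNo, League}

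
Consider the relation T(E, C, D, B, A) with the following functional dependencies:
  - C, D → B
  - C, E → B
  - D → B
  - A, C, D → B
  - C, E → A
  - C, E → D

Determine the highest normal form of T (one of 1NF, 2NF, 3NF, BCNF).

Candidate key: {C, E}. Prime attributes: {C, E}.
C, D → B breaks BCNF: {C, D}⁺ = {B, C, D}, so {C, D} is not a superkey.
C, D → B has non-prime {B} on the right and a non-superkey on the left, so 3NF fails.
Checking every proper subset of each key, none determines a non-prime attribute — 2NF is satisfied.

2NF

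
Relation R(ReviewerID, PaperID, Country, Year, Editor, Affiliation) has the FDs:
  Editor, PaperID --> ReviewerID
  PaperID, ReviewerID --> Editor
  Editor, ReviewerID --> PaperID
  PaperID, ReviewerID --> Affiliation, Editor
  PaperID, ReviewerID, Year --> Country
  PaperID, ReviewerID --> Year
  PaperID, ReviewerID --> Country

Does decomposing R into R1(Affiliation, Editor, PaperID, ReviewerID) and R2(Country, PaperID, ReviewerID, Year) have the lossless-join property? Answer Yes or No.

R1 ∩ R2 = {PaperID, ReviewerID}; its closure under F is {Affiliation, Country, Editor, PaperID, ReviewerID, Year}.
This includes all of R1, so the common attributes are a superkey of R1 — the join is lossless.

Yes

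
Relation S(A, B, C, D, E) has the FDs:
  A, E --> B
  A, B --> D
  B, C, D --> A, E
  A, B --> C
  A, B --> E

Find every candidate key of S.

{A, B} is a candidate key since {A, B}⁺ = {A, B, C, D, E} covers every attribute.
{A, E} is a candidate key since {A, E}⁺ = {A, B, C, D, E} covers every attribute.
{B, C, D} is a candidate key since {B, C, D}⁺ = {A, B, C, D, E} covers every attribute.
Any other superkey properly contains one of these, so there are no further candidate keys.

{A, B}, {A, E}, {B, C, D}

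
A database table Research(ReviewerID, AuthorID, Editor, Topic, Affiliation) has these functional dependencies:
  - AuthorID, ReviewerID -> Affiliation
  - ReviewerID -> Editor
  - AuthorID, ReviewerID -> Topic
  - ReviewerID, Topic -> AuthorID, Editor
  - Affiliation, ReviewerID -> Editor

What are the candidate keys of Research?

No FD produces {ReviewerID}, so it must be in every candidate key.
{AuthorID, ReviewerID} is a candidate key since {AuthorID, ReviewerID}⁺ = {Affiliation, AuthorID, Editor, ReviewerID, Topic} covers every attribute.
{ReviewerID, Topic} is a candidate key since {ReviewerID, Topic}⁺ = {Affiliation, AuthorID, Editor, ReviewerID, Topic} covers every attribute.
No proper subset of any of these is a key, and no other minimal superkey exists.

{AuthorID, ReviewerID}, {ReviewerID, Topic}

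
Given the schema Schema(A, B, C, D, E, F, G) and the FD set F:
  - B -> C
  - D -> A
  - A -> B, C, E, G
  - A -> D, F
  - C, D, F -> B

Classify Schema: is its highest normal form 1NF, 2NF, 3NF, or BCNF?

Candidate keys: {A}, {D}. Prime attributes: {A, D}.
B -> C: {B}⁺ = {B, C}, which is not all of the attributes, so the left side is not a superkey — BCNF is violated.
B -> C determines the non-prime attribute {C} from a non-superkey — 3NF is violated.
All keys have size 1, which rules out partial dependencies — 2NF is satisfied.

2NF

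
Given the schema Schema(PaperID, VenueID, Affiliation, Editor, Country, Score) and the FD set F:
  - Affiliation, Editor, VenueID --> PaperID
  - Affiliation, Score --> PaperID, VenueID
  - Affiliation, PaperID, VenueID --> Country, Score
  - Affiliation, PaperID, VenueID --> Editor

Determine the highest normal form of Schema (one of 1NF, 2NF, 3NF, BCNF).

Candidate keys: {Affiliation, Editor, VenueID}, {Affiliation, PaperID, VenueID}, {Affiliation, Score}. Prime attributes: {Affiliation, Editor, PaperID, Score, VenueID}.
Every FD has a superkey on the left, so the relation is in BCNF.

BCNF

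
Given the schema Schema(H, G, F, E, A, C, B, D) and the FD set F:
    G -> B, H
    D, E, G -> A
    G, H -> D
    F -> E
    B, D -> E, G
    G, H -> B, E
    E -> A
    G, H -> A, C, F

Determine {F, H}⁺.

{A, E, F, H}

Start with {F, H}.
F -> E applies; add {E} → now {E, F, H}.
E -> A applies; add {A} → now {A, E, F, H}.
No further FD applies.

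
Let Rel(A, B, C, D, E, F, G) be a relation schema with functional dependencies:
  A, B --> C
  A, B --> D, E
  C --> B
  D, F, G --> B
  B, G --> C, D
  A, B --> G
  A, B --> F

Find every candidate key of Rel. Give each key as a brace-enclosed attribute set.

{A, B}, {A, C}, {A, D, F, G}

Attributes never on any right-hand side: {A} — every candidate key must contain it.
Closure of {A, B} is {A, B, C, D, E, F, G}, the whole schema; {A, B} is a candidate key.
Closure of {A, C} is {A, B, C, D, E, F, G}, the whole schema; {A, C} is a candidate key.
Closure of {A, D, F, G} is {A, B, C, D, E, F, G}, the whole schema; {A, D, F, G} is a candidate key.
Any other superkey properly contains one of these, so there are no further candidate keys.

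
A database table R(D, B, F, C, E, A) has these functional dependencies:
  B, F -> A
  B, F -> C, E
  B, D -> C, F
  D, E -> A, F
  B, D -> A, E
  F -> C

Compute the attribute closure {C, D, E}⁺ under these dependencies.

{A, C, D, E, F}

Start with {C, D, E}.
D, E -> A, F applies; add {A, F} → now {A, C, D, E, F}.
No further FD applies.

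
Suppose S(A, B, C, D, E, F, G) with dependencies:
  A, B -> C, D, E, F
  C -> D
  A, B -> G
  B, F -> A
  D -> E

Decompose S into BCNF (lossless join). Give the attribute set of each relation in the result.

{A, B, C, F, G}; {C, D}; {D, E}

Candidate keys of the original relation: {A, B}, {B, F}.
{A, B, C, D, E, F, G}: {C} determines {C, D, E} here but is not a superkey — split on C -> D, E, giving {C, D, E} and {A, B, C, F, G}.
{C, D, E}: {D} determines {D, E} here but is not a superkey — split on D -> E, giving {D, E} and {C, D}.
{D, E} has no BCNF violation.
{C, D} has no BCNF violation.
{A, B, C, F, G} has no BCNF violation.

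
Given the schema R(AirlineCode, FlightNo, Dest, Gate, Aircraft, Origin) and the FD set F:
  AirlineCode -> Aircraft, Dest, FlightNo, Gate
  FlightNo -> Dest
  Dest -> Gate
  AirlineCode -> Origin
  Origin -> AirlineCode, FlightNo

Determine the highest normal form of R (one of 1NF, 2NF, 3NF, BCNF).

2NF

Candidate keys: {AirlineCode}, {Origin}. Prime attributes: {AirlineCode, Origin}.
For FlightNo -> Dest we have {FlightNo}⁺ = {Dest, FlightNo, Gate}; {FlightNo} is not a superkey, so BCNF fails.
FlightNo -> Dest has non-prime {Dest} on the right and a non-superkey on the left, so 3NF fails.
With only single-attribute keys there can be no partial dependency, so 2NF holds.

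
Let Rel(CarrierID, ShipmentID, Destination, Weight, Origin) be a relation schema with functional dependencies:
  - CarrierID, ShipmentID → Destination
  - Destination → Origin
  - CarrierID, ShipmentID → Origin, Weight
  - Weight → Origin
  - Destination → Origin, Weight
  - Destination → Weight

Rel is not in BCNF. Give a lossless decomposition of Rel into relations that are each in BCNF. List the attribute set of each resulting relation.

Candidate key of the original relation: {CarrierID, ShipmentID}.
In {CarrierID, Destination, Origin, ShipmentID, Weight}, {Destination} is not a superkey ({Destination}⁺ restricted to this set is {Destination, Origin, Weight}), so split on Destination → Origin, Weight into {Destination, Origin, Weight} and {CarrierID, Destination, ShipmentID}.
In {Destination, Origin, Weight}, {Weight} is not a superkey ({Weight}⁺ restricted to this set is {Origin, Weight}), so split on Weight → Origin into {Origin, Weight} and {Destination, Weight}.
{Origin, Weight} has no BCNF violation.
{Destination, Weight} has no BCNF violation.
{CarrierID, Destination, ShipmentID} has no BCNF violation.

{CarrierID, Destination, ShipmentID}; {Destination, Weight}; {Origin, Weight}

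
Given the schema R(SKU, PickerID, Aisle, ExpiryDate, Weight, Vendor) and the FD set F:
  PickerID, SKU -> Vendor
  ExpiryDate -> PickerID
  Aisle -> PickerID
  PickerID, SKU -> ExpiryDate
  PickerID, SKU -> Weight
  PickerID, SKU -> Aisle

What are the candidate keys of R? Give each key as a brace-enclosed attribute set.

{Aisle, SKU}, {ExpiryDate, SKU}, {PickerID, SKU}

{SKU} never appears on the right of any FD, so every key must include it.
{Aisle, SKU}⁺ = {Aisle, ExpiryDate, PickerID, SKU, Vendor, Weight}, which is every attribute, so {Aisle, SKU} is a candidate key.
{ExpiryDate, SKU}⁺ = {Aisle, ExpiryDate, PickerID, SKU, Vendor, Weight}, which is every attribute, so {ExpiryDate, SKU} is a candidate key.
{PickerID, SKU}⁺ = {Aisle, ExpiryDate, PickerID, SKU, Vendor, Weight}, which is every attribute, so {PickerID, SKU} is a candidate key.
These are minimal and exhaustive — every other superkey contains one of them.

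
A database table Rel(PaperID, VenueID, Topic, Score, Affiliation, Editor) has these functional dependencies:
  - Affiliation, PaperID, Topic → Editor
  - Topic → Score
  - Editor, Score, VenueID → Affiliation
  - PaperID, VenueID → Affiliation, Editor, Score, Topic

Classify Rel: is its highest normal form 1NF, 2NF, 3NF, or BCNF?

Candidate key: {PaperID, VenueID}. Prime attributes: {PaperID, VenueID}.
For Affiliation, PaperID, Topic → Editor we have {Affiliation, PaperID, Topic}⁺ = {Affiliation, Editor, PaperID, Score, Topic}; {Affiliation, PaperID, Topic} is not a superkey, so BCNF fails.
Because {Editor} is non-prime and the left side of Affiliation, PaperID, Topic → Editor is not a superkey, the relation is not in 3NF.
No proper subset of a key has a non-prime attribute in its closure, so there is no partial dependency; 2NF holds.

2NF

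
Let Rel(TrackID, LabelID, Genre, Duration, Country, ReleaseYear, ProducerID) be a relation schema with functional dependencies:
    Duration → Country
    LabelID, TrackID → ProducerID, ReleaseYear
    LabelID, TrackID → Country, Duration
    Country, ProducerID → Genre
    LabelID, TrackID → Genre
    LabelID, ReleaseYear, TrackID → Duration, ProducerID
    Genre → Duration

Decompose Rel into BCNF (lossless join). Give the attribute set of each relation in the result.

{Country, Duration}; {Duration, Genre}; {Genre, LabelID, ProducerID, ReleaseYear, TrackID}

Candidate key of the original relation: {LabelID, TrackID}.
In {Country, Duration, Genre, LabelID, ProducerID, ReleaseYear, TrackID}, {Duration} is not a superkey ({Duration}⁺ restricted to this set is {Country, Duration}), so split on Duration → Country into {Country, Duration} and {Duration, Genre, LabelID, ProducerID, ReleaseYear, TrackID}.
{Country, Duration} is in BCNF.
In {Duration, Genre, LabelID, ProducerID, ReleaseYear, TrackID}, {Genre} is not a superkey ({Genre}⁺ restricted to this set is {Duration, Genre}), so split on Genre → Duration into {Duration, Genre} and {Genre, LabelID, ProducerID, ReleaseYear, TrackID}.
{Duration, Genre} is in BCNF.
{Genre, LabelID, ProducerID, ReleaseYear, TrackID} is in BCNF.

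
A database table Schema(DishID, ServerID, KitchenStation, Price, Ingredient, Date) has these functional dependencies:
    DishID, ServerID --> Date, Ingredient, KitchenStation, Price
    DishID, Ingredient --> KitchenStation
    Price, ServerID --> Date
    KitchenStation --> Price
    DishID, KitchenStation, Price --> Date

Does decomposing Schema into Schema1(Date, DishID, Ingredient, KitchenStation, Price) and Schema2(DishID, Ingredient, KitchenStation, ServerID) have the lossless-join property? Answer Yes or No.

Common attributes: {DishID, Ingredient, KitchenStation}; their closure is {Date, DishID, Ingredient, KitchenStation, Price}.
Since Schema1 ⊆ {Date, DishID, Ingredient, KitchenStation, Price}, the intersection is a superkey of Schema1; the decomposition is lossless.

Yes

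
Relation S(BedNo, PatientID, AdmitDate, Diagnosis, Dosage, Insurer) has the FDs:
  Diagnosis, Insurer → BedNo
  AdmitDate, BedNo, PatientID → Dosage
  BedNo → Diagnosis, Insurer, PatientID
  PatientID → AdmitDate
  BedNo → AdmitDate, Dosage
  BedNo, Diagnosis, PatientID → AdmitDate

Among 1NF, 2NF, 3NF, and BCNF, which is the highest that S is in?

2NF

Candidate keys: {BedNo}, {Diagnosis, Insurer}. Prime attributes: {BedNo, Diagnosis, Insurer}.
PatientID → AdmitDate: {PatientID}⁺ = {AdmitDate, PatientID}, which is not all of the attributes, so the left side is not a superkey — BCNF is violated.
PatientID → AdmitDate has non-prime {AdmitDate} on the right and a non-superkey on the left, so 3NF fails.
No non-prime attribute depends on a proper subset of any candidate key, so 2NF holds.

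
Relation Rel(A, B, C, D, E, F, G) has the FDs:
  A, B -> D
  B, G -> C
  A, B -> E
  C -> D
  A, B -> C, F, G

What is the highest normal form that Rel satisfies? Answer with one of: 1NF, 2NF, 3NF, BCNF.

2NF

Candidate key: {A, B}. Prime attributes: {A, B}.
B, G -> C breaks BCNF: {B, G}⁺ = {B, C, D, G}, so {B, G} is not a superkey.
B, G -> C determines the non-prime attribute {C} from a non-superkey — 3NF is violated.
No non-prime attribute depends on a proper subset of any candidate key, so 2NF holds.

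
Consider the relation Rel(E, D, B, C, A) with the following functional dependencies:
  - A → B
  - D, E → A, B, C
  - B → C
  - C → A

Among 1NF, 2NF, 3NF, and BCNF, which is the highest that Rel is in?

Candidate key: {D, E}. Prime attributes: {D, E}.
A → B: {A}⁺ = {A, B, C}, which is not all of the attributes, so the left side is not a superkey — BCNF is violated.
A → B has non-prime {B} on the right and a non-superkey on the left, so 3NF fails.
No proper subset of a key has a non-prime attribute in its closure, so there is no partial dependency; 2NF holds.

2NF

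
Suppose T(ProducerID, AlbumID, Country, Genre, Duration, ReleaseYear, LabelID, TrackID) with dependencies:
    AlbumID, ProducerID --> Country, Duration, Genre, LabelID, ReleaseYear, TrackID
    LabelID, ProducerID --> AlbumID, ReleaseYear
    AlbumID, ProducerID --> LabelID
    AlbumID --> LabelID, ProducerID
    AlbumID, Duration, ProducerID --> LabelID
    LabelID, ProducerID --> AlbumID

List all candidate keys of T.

{AlbumID}, {LabelID, ProducerID}

Closure of {AlbumID} is {AlbumID, Country, Duration, Genre, LabelID, ProducerID, ReleaseYear, TrackID}, the whole schema; {AlbumID} is a candidate key.
Closure of {LabelID, ProducerID} is {AlbumID, Country, Duration, Genre, LabelID, ProducerID, ReleaseYear, TrackID}, the whole schema; {LabelID, ProducerID} is a candidate key.
These are minimal and exhaustive — every other superkey contains one of them.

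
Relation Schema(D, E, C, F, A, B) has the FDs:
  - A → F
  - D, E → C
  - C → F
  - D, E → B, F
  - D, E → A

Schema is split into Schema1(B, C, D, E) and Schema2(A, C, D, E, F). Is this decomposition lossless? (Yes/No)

Yes

The shared attributes are {C, D, E} and {C, D, E}⁺ = {A, B, C, D, E, F}.
Since Schema1 ⊆ {A, B, C, D, E, F}, the intersection is a superkey of Schema1; the decomposition is lossless.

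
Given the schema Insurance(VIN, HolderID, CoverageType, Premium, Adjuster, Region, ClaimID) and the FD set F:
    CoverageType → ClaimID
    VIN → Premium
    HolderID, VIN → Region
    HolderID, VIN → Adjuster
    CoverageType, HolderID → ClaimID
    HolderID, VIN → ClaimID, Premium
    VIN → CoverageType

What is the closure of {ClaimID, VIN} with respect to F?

Start with {ClaimID, VIN}.
VIN → Premium applies; add {Premium} → now {ClaimID, Premium, VIN}.
VIN → CoverageType applies; add {CoverageType} → now {ClaimID, CoverageType, Premium, VIN}.
No further FD applies.

{ClaimID, CoverageType, Premium, VIN}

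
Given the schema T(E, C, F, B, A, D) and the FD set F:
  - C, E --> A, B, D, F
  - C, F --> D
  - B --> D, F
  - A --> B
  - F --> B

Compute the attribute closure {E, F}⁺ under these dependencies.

{B, D, E, F}

Start with {E, F}.
F --> B applies; add {B} → now {B, E, F}.
B --> D, F applies; add {D} → now {B, D, E, F}.
No further FD applies.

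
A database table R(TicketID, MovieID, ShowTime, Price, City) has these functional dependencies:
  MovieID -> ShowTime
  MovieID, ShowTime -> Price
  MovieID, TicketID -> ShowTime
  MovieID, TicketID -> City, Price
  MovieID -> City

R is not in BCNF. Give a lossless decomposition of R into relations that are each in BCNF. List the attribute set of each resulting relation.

{City, MovieID, Price, ShowTime}; {MovieID, TicketID}

Candidate key of the original relation: {MovieID, TicketID}.
In {City, MovieID, Price, ShowTime, TicketID}, {MovieID} is not a superkey ({MovieID}⁺ restricted to this set is {City, MovieID, Price, ShowTime}), so split on MovieID -> City, Price, ShowTime into {City, MovieID, Price, ShowTime} and {MovieID, TicketID}.
{City, MovieID, Price, ShowTime} has no BCNF violation.
{MovieID, TicketID} has no BCNF violation.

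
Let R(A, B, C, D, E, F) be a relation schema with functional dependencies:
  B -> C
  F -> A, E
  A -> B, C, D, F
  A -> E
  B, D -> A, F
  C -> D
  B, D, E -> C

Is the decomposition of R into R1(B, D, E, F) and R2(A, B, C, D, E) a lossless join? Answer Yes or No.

R1 ∩ R2 = {B, D, E}; its closure under F is {A, B, C, D, E, F}.
This includes all of R1, so the common attributes are a superkey of R1 — the join is lossless.

Yes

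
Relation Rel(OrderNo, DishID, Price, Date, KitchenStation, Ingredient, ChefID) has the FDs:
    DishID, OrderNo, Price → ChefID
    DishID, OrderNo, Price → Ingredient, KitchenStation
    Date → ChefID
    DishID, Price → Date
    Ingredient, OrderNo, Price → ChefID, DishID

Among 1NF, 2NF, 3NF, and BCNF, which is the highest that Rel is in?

Candidate keys: {DishID, OrderNo, Price}, {Ingredient, OrderNo, Price}. Prime attributes: {DishID, Ingredient, OrderNo, Price}.
Date → ChefID: {Date}⁺ = {ChefID, Date}, which is not all of the attributes, so the left side is not a superkey — BCNF is violated.
Date → ChefID has non-prime {ChefID} on the right and a non-superkey on the left, so 3NF fails.
The proper key subset {DishID, Price} of {DishID, OrderNo, Price} determines non-prime {ChefID, Date}, so the relation is not even in 2NF.

1NF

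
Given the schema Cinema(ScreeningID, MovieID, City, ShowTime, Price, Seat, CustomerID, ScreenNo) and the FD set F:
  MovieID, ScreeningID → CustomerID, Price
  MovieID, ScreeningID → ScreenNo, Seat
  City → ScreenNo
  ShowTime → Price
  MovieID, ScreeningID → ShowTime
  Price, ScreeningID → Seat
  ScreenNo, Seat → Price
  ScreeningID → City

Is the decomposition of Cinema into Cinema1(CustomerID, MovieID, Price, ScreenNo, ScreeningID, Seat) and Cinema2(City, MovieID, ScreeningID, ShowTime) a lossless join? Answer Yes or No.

Common attributes: {MovieID, ScreeningID}; their closure is {City, CustomerID, MovieID, Price, ScreenNo, ScreeningID, Seat, ShowTime}.
This includes all of Cinema1, so the common attributes are a superkey of Cinema1 — the join is lossless.

Yes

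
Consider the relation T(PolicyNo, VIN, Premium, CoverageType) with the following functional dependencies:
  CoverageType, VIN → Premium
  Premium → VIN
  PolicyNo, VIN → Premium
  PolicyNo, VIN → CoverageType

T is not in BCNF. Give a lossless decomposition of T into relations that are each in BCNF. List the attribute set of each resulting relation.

{CoverageType, PolicyNo, VIN}; {CoverageType, Premium}; {Premium, VIN}

Candidate keys of the original relation: {PolicyNo, Premium}, {PolicyNo, VIN}.
In {CoverageType, PolicyNo, Premium, VIN}, {CoverageType, VIN} is not a superkey ({CoverageType, VIN}⁺ restricted to this set is {CoverageType, Premium, VIN}), so split on CoverageType, VIN → Premium into {CoverageType, Premium, VIN} and {CoverageType, PolicyNo, VIN}.
In {CoverageType, Premium, VIN}, {Premium} is not a superkey ({Premium}⁺ restricted to this set is {Premium, VIN}), so split on Premium → VIN into {Premium, VIN} and {CoverageType, Premium}.
{Premium, VIN}: every determinant is a superkey — BCNF.
{CoverageType, Premium}: every determinant is a superkey — BCNF.
{CoverageType, PolicyNo, VIN}: every determinant is a superkey — BCNF.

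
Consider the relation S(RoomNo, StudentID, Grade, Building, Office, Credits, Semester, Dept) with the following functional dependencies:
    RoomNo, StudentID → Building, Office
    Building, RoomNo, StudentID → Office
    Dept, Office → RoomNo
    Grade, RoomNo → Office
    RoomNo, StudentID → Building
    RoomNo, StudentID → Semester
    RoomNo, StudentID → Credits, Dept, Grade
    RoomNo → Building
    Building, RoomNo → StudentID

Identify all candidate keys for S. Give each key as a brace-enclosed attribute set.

Closure of {RoomNo} is {Building, Credits, Dept, Grade, Office, RoomNo, Semester, StudentID}, the whole schema; {RoomNo} is a candidate key.
Closure of {Dept, Office} is {Building, Credits, Dept, Grade, Office, RoomNo, Semester, StudentID}, the whole schema; {Dept, Office} is a candidate key.
No proper subset of any of these is a key, and no other minimal superkey exists.

{Dept, Office}, {RoomNo}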